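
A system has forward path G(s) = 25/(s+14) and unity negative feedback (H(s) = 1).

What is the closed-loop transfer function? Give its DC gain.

T(s) = G/(1+GH) = [25/(s+14)] / [1 + 25/(s+14)] = 25/(s+14+25) = 25/(s+39). DC gain = 25/39 = 0.6410.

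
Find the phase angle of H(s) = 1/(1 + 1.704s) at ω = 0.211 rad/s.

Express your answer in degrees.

Phase = -arctan(ωτ) = -arctan(0.211 × 1.704) = -19.8°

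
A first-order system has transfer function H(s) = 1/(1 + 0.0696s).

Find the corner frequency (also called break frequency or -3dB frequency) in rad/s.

Corner frequency = 1/τ = 1/0.0696 = 14.368 rad/s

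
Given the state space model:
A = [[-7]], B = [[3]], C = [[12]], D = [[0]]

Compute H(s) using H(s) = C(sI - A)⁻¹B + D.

(sI - A)⁻¹ = 1/(s + 7). H(s) = 12 × 3/(s + 7) + 0 = 36/(s + 7).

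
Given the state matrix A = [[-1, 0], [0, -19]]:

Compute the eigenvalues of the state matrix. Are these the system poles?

For diagonal matrix, eigenvalues are diagonal entries: λ₁ = -1, λ₂ = -19. Eigenvalues of A = system poles.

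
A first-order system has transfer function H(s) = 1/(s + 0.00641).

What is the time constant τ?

For H(s) = 1/(s + 1/τ), the pole is at -1/τ = -0.00641, so τ = 1/0.00641 = 156 s.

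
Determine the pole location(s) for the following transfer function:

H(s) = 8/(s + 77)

Pole is where denominator = 0: s + 77 = 0, so s = -77.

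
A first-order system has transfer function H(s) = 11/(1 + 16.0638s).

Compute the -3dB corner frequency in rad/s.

Corner frequency = 1/τ = 1/16.0638 = 0.062 rad/s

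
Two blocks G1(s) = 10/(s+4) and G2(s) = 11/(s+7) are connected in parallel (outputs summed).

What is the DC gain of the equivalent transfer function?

Parallel: G_eq = G1 + G2. DC gain = G1(0) + G2(0) = 10/4 + 11/7 = 2.5 + 1.5714 = 4.0714.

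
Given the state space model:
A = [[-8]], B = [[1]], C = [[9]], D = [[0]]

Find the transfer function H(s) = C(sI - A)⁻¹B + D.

(sI - A)⁻¹ = 1/(s + 8). H(s) = 9 × 1/(s + 8) + 0 = 9/(s + 8).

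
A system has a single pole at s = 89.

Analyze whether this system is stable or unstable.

Pole at s = 89 is in the right half-plane. Unstable.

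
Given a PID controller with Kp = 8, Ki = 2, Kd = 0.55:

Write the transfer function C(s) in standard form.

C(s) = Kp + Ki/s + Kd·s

Substituting values: C(s) = 8 + 2/s + 0.55s = (0.55s² + 8s + 2)/s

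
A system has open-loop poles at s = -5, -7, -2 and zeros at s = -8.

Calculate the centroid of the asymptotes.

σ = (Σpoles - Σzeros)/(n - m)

σ = (Σpoles - Σzeros)/(n - m) = (-14 - (-8))/(3 - 1) = -6/2 = -3.0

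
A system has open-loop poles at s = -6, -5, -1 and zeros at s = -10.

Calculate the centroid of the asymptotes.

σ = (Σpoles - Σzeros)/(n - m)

σ = (Σpoles - Σzeros)/(n - m) = (-12 - (-10))/(3 - 1) = -2/2 = -1.0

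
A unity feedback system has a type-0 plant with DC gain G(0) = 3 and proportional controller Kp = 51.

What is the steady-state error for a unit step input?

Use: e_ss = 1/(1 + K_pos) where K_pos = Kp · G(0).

K_pos = Kp · G(0) = 51 × 3 = 153. e_ss = 1/(1 + 153) = 0.0065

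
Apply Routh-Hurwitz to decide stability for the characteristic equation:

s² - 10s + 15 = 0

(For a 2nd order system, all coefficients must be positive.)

Coefficients: 1, -10, 15. b=-10 not positive, so system is unstable.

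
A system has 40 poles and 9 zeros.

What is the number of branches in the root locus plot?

Root locus has n branches where n = number of poles = 40.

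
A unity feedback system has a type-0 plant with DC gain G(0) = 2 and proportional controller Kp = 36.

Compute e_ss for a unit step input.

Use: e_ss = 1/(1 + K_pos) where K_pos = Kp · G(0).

K_pos = Kp · G(0) = 36 × 2 = 72. e_ss = 1/(1 + 72) = 0.0137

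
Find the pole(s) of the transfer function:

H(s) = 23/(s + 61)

Pole is where denominator = 0: s + 61 = 0, so s = -61.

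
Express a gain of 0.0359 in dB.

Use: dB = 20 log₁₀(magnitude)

dB = 20 log₁₀(0.0359) = -28.9 dB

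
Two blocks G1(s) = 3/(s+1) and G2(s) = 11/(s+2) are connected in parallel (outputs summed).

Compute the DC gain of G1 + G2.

Parallel: G_eq = G1 + G2. DC gain = G1(0) + G2(0) = 3/1 + 11/2 = 3 + 5.5 = 8.5.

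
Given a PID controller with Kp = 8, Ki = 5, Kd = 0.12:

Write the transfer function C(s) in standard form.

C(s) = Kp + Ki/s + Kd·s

Substituting values: C(s) = 8 + 5/s + 0.12s = (0.12s² + 8s + 5)/s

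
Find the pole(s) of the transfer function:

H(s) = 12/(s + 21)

Pole is where denominator = 0: s + 21 = 0, so s = -21.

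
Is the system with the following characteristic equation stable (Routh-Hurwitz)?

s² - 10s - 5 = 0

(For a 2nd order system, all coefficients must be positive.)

Coefficients: 1, -10, -5. b=-10, c=-5 not positive, so system is unstable.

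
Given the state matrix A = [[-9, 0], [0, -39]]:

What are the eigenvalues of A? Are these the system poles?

For diagonal matrix, eigenvalues are diagonal entries: λ₁ = -9, λ₂ = -39. Eigenvalues of A = system poles.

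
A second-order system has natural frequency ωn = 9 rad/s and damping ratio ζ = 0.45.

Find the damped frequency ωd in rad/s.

ωd = ωn√(1 - ζ²) = 9√(1 - 0.45²) = 8.04 rad/s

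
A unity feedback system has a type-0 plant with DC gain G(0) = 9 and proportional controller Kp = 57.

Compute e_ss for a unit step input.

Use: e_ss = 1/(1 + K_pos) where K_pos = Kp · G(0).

K_pos = Kp · G(0) = 57 × 9 = 513. e_ss = 1/(1 + 513) = 0.0019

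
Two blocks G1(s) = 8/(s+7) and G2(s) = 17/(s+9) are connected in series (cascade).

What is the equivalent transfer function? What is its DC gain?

Series: multiply transfer functions. G_eq = 8/(s+7) × 17/(s+9) = 136/((s+7)(s+9)). DC gain = 136/(7×9) = 2.1587.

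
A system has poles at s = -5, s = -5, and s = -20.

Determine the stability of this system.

All poles are in the left half-plane. System is stable.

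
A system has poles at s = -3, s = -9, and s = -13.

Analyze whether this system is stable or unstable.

All poles are in the left half-plane. System is stable.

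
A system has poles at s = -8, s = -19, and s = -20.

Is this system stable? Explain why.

All poles are in the left half-plane. System is stable.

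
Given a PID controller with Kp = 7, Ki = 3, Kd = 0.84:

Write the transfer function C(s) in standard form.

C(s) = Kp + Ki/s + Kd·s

Substituting values: C(s) = 7 + 3/s + 0.84s = (0.84s² + 7s + 3)/s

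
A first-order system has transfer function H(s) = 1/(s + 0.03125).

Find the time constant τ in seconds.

For H(s) = 1/(s + 1/τ), the pole is at -1/τ = -0.03125, so τ = 1/0.03125 = 32 s.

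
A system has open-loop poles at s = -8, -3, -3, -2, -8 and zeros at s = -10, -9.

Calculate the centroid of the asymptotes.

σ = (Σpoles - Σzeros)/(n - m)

σ = (Σpoles - Σzeros)/(n - m) = (-24 - (-19))/(5 - 2) = -5/3 = -1.67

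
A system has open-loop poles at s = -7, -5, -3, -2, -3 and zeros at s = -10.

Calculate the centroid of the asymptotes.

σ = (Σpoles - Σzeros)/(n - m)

σ = (Σpoles - Σzeros)/(n - m) = (-20 - (-10))/(5 - 1) = -10/4 = -2.5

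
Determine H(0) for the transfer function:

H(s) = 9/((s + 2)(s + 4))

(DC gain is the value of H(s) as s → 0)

DC gain = H(0) = 9/(2 × 4) = 9/8 = 1.125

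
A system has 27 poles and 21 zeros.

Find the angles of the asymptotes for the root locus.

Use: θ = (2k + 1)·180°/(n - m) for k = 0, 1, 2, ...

n - m = 27 - 21 = 6. Angles: θk = (2k + 1)·180°/6 = 30°, 90°, 150°, 210°, 270°, 330°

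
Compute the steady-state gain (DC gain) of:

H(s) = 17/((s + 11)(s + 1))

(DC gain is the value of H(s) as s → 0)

DC gain = H(0) = 17/(11 × 1) = 17/11 = 1.5455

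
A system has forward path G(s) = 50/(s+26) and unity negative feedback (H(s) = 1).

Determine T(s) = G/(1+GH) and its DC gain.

T(s) = G/(1+GH) = [50/(s+26)] / [1 + 50/(s+26)] = 50/(s+26+50) = 50/(s+76). DC gain = 50/76 = 0.6579.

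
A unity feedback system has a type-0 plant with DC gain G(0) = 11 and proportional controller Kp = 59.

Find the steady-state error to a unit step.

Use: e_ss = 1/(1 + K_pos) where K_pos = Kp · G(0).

K_pos = Kp · G(0) = 59 × 11 = 649. e_ss = 1/(1 + 649) = 0.0015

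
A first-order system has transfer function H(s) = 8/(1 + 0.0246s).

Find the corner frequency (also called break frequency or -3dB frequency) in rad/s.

Corner frequency = 1/τ = 1/0.0246 = 40.65 rad/s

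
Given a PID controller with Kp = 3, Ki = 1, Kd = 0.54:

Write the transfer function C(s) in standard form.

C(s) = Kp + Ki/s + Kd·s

Substituting values: C(s) = 3 + 1/s + 0.54s = (0.54s² + 3s + 1)/s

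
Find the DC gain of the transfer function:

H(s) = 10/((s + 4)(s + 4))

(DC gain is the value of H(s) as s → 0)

DC gain = H(0) = 10/(4 × 4) = 10/16 = 0.625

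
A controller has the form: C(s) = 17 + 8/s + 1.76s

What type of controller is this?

This is a Proportional-Integral-Derivative (PID) controller.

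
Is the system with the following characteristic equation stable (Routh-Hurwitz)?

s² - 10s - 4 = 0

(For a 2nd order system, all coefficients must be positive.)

Coefficients: 1, -10, -4. b=-10, c=-4 not positive, so system is unstable.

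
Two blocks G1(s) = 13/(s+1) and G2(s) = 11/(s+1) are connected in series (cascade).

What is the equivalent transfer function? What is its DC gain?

Series: multiply transfer functions. G_eq = 13/(s+1) × 11/(s+1) = 143/((s+1)(s+1)). DC gain = 143/(1×1) = 143.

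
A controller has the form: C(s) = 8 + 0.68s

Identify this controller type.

This is a Proportional-Derivative (PD) controller.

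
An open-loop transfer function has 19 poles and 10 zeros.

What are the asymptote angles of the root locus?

n - m = 19 - 10 = 9. Angles: θk = (2k + 1)·180°/9 = 20°, 60°, 100°, 140°, 180°, 220°, 260°, 300°, 340°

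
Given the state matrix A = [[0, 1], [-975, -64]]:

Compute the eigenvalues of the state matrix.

det(A - λI) = λ² - (-64)λ + 975 = (λ - (-39))(λ - (-25)). Eigenvalues: -39, -25.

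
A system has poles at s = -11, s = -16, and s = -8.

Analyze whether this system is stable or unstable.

All poles are in the left half-plane. System is stable.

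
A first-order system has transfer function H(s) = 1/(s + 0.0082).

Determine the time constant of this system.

For H(s) = 1/(s + 1/τ), the pole is at -1/τ = -0.0082, so τ = 1/0.0082 = 122 s.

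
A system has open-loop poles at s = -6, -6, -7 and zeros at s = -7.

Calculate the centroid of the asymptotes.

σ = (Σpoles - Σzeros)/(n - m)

σ = (Σpoles - Σzeros)/(n - m) = (-19 - (-7))/(3 - 1) = -12/2 = -6.0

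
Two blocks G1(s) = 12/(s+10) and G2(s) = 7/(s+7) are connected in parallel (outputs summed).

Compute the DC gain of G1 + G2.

Parallel: G_eq = G1 + G2. DC gain = G1(0) + G2(0) = 12/10 + 7/7 = 1.2 + 1 = 2.2.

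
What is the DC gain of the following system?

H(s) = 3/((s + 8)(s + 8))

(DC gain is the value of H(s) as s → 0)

DC gain = H(0) = 3/(8 × 8) = 3/64 = 0.046875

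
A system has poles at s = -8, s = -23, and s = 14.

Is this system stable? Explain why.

Pole(s) at s = 14 are not in the left half-plane. System is unstable.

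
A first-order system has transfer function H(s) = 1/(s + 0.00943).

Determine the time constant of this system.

For H(s) = 1/(s + 1/τ), the pole is at -1/τ = -0.00943, so τ = 1/0.00943 = 106 s.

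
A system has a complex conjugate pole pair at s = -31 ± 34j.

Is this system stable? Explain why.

Real part of poles is -31 (< 0, left half-plane). Stable.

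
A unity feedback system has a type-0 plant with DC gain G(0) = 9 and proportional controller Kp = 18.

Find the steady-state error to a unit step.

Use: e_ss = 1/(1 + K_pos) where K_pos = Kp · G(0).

K_pos = Kp · G(0) = 18 × 9 = 162. e_ss = 1/(1 + 162) = 0.0061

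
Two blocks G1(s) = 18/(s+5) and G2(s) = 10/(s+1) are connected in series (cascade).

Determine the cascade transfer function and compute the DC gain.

Series: multiply transfer functions. G_eq = 18/(s+5) × 10/(s+1) = 180/((s+5)(s+1)). DC gain = 180/(5×1) = 36.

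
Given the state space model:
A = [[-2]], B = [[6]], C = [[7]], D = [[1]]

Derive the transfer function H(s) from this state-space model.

(sI - A)⁻¹ = 1/(s + 2). H(s) = 7×6/(s + 2) + 1 = (s + 44)/(s + 2).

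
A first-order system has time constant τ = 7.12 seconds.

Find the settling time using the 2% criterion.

For first-order system, 2% settling time ≈ 4τ = 4 × 7.12 = 28.48 s.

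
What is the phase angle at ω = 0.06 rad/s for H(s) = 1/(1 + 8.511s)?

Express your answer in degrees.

Phase = -arctan(ωτ) = -arctan(0.06 × 8.511) = -27.1°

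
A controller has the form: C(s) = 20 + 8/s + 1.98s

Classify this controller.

This is a Proportional-Integral-Derivative (PID) controller.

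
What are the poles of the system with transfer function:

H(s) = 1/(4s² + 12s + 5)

Discriminant = 12² - 4×4×5 = 144 - 80 = 64 > 0, so two distinct real poles. Using quadratic formula: s = (-12 ± √64)/(2×4) = (-12 ± √64)/8, with √64 = 8. s₁ = -4/8 = -0.5, s₂ = -20/8 = -2.5. Poles: s₁ = -0.5, s₂ = -2.5.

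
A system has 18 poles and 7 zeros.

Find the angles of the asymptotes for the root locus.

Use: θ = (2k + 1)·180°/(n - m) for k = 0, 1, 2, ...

n - m = 18 - 7 = 11. Angles: θk = (2k + 1)·180°/11 = 16.36°, 49.09°, 81.82°, 114.55°, 147.27°, 180°, 212.73°, 245.45°, 278.18°, 310.91°, 343.64°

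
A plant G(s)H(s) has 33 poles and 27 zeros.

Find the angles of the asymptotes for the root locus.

n - m = 33 - 27 = 6. Angles: θk = (2k + 1)·180°/6 = 30°, 90°, 150°, 210°, 270°, 330°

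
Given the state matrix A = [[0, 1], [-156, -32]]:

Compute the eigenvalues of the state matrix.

det(A - λI) = λ² - (-32)λ + 156 = (λ - (-6))(λ - (-26)). Eigenvalues: -6, -26.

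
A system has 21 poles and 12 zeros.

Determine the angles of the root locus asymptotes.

n - m = 21 - 12 = 9. Angles: θk = (2k + 1)·180°/9 = 20°, 60°, 100°, 140°, 180°, 220°, 260°, 300°, 340°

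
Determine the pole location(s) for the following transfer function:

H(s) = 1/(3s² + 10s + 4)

Discriminant = 10² - 4×3×4 = 100 - 48 = 52 > 0, so two distinct real poles. Using quadratic formula: s = (-10 ± √52)/(2×3) = (-10 ± √52)/6, with √52 ≈ 7.2111. s₁ ≈ -0.4648, s₂ ≈ -2.8685. Poles: s₁ = -0.4648, s₂ = -2.8685.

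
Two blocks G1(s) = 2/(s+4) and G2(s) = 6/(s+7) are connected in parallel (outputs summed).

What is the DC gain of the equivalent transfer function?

Parallel: G_eq = G1 + G2. DC gain = G1(0) + G2(0) = 2/4 + 6/7 = 0.5 + 0.8571 = 1.3571.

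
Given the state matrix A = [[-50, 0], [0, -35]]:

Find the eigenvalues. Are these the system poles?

For diagonal matrix, eigenvalues are diagonal entries: λ₁ = -50, λ₂ = -35. Eigenvalues of A = system poles.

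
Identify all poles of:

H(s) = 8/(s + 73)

Pole is where denominator = 0: s + 73 = 0, so s = -73.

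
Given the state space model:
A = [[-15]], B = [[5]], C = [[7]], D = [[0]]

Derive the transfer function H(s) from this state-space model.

(sI - A)⁻¹ = 1/(s + 15). H(s) = 7 × 5/(s + 15) + 0 = 35/(s + 15).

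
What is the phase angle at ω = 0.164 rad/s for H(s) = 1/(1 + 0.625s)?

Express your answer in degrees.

Phase = -arctan(ωτ) = -arctan(0.164 × 0.625) = -5.9°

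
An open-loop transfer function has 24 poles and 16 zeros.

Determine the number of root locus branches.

Root locus has n branches where n = number of poles = 24.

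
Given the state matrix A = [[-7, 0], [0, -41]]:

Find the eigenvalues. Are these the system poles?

For diagonal matrix, eigenvalues are diagonal entries: λ₁ = -7, λ₂ = -41. Eigenvalues of A = system poles.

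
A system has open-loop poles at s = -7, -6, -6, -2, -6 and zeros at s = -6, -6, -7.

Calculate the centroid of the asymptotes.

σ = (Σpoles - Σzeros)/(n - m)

σ = (Σpoles - Σzeros)/(n - m) = (-27 - (-19))/(5 - 3) = -8/2 = -4.0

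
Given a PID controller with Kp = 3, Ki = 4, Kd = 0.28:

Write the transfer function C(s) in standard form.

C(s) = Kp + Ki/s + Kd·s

Substituting values: C(s) = 3 + 4/s + 0.28s = (0.28s² + 3s + 4)/s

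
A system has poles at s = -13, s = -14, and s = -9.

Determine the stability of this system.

All poles are in the left half-plane. System is stable.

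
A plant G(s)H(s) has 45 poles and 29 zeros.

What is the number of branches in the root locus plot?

Root locus has n branches where n = number of poles = 45.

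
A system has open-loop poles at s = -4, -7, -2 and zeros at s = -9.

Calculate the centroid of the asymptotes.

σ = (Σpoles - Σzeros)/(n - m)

σ = (Σpoles - Σzeros)/(n - m) = (-13 - (-9))/(3 - 1) = -4/2 = -2.0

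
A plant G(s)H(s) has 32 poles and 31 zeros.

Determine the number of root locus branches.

Root locus has n branches where n = number of poles = 32.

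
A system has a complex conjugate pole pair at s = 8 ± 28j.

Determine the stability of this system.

Real part of poles is 8 (> 0, right half-plane). Unstable.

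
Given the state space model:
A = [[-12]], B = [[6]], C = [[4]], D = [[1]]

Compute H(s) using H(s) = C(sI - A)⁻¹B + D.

(sI - A)⁻¹ = 1/(s + 12). H(s) = 4×6/(s + 12) + 1 = (s + 36)/(s + 12).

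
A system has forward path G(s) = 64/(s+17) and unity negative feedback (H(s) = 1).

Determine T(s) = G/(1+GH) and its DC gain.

T(s) = G/(1+GH) = [64/(s+17)] / [1 + 64/(s+17)] = 64/(s+17+64) = 64/(s+81). DC gain = 64/81 = 0.7901.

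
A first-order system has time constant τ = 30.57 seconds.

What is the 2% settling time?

For first-order system, 2% settling time ≈ 4τ = 4 × 30.57 = 122.28 s.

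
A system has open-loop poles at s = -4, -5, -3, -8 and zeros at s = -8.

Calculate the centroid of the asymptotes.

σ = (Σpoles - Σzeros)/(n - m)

σ = (Σpoles - Σzeros)/(n - m) = (-20 - (-8))/(4 - 1) = -12/3 = -4.0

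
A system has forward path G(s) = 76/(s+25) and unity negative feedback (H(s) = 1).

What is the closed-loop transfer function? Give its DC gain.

T(s) = G/(1+GH) = [76/(s+25)] / [1 + 76/(s+25)] = 76/(s+25+76) = 76/(s+101). DC gain = 76/101 = 0.7525.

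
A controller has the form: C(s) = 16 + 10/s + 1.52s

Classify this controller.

This is a Proportional-Integral-Derivative (PID) controller.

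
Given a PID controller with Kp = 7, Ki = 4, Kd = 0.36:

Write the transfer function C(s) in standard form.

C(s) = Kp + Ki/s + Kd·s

Substituting values: C(s) = 7 + 4/s + 0.36s = (0.36s² + 7s + 4)/s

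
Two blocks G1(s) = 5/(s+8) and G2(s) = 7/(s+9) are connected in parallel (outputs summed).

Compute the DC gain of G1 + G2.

Parallel: G_eq = G1 + G2. DC gain = G1(0) + G2(0) = 5/8 + 7/9 = 0.625 + 0.7778 = 1.4028.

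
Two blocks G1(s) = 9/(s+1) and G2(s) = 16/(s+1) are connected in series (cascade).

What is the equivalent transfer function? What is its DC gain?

Series: multiply transfer functions. G_eq = 9/(s+1) × 16/(s+1) = 144/((s+1)(s+1)). DC gain = 144/(1×1) = 144.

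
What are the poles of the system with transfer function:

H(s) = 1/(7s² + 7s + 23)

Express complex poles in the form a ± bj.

Discriminant = 7² - 4×7×23 = 49 - 644 = -595 < 0, so the poles are a complex conjugate pair s = (-7 ± j√595)/(2×7). Real part = -7/(2×7) = -7/14 = -0.5; imaginary part = ±√595/(2×7) ≈ 1.7423. Poles: s = -0.5 ± 1.7423j.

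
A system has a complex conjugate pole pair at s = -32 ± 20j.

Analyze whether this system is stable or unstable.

Real part of poles is -32 (< 0, left half-plane). Stable.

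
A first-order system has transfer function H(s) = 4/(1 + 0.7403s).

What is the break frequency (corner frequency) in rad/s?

Corner frequency = 1/τ = 1/0.7403 = 1.351 rad/s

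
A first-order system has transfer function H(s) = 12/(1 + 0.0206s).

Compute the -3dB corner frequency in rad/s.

Corner frequency = 1/τ = 1/0.0206 = 48.544 rad/s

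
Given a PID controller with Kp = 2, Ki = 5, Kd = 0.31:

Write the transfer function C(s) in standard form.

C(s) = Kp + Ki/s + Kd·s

Substituting values: C(s) = 2 + 5/s + 0.31s = (0.31s² + 2s + 5)/s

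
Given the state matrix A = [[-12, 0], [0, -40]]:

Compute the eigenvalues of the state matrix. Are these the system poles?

For diagonal matrix, eigenvalues are diagonal entries: λ₁ = -12, λ₂ = -40. Eigenvalues of A = system poles.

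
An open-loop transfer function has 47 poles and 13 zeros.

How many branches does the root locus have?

Root locus has n branches where n = number of poles = 47.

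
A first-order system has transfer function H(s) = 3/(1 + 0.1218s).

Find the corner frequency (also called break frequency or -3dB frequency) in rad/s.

Corner frequency = 1/τ = 1/0.1218 = 8.21 rad/s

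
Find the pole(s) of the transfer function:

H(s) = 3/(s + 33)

Pole is where denominator = 0: s + 33 = 0, so s = -33.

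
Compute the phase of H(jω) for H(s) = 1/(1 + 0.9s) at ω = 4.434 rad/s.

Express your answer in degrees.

Phase = -arctan(ωτ) = -arctan(4.434 × 0.9) = -75.9°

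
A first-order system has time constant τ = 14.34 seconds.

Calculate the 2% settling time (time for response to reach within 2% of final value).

For first-order system, 2% settling time ≈ 4τ = 4 × 14.34 = 57.36 s.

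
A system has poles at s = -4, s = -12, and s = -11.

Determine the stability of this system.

All poles are in the left half-plane. System is stable.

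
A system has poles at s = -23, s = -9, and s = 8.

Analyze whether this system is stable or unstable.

Pole(s) at s = 8 are not in the left half-plane. System is unstable.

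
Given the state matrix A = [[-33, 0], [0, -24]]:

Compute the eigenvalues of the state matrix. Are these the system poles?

For diagonal matrix, eigenvalues are diagonal entries: λ₁ = -33, λ₂ = -24. Eigenvalues of A = system poles.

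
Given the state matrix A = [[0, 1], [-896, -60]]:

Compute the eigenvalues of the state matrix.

det(A - λI) = λ² - (-60)λ + 896 = (λ - (-32))(λ - (-28)). Eigenvalues: -32, -28.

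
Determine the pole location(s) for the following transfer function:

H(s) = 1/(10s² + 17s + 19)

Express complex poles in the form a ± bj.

Discriminant = 17² - 4×10×19 = 289 - 760 = -471 < 0, so the poles are a complex conjugate pair s = (-17 ± j√471)/(2×10). Real part = -17/(2×10) = -17/20 = -0.85; imaginary part = ±√471/(2×10) ≈ 1.0851. Poles: s = -0.85 ± 1.0851j.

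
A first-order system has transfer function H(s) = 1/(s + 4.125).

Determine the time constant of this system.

For H(s) = 1/(s + 1/τ), the pole is at -1/τ = -4.125, so τ = 1/4.125 = 0.2424 s.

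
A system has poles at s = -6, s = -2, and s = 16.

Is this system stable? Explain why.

Pole(s) at s = 16 are not in the left half-plane. System is unstable.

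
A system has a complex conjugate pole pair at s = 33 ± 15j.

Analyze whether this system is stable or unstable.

Real part of poles is 33 (> 0, right half-plane). Unstable.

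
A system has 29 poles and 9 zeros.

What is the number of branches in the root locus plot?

Root locus has n branches where n = number of poles = 29.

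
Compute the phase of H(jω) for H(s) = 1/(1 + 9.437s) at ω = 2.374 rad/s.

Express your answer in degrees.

Phase = -arctan(ωτ) = -arctan(2.374 × 9.437) = -87.4°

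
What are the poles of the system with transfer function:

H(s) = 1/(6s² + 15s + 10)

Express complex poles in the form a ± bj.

Discriminant = 15² - 4×6×10 = 225 - 240 = -15 < 0, so the poles are a complex conjugate pair s = (-15 ± j√15)/(2×6). Real part = -15/(2×6) = -15/12 = -1.25; imaginary part = ±√15/(2×6) ≈ 0.3227. Poles: s = -1.25 ± 0.3227j.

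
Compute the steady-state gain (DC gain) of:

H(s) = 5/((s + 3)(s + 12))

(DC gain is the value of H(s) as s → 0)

DC gain = H(0) = 5/(3 × 12) = 5/36 = 0.1389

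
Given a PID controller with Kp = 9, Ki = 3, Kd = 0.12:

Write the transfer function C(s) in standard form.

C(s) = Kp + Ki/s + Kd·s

Substituting values: C(s) = 9 + 3/s + 0.12s = (0.12s² + 9s + 3)/s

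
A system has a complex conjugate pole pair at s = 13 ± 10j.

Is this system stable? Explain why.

Real part of poles is 13 (> 0, right half-plane). Unstable.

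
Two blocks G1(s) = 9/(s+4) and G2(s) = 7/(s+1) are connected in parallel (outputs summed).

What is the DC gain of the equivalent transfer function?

Parallel: G_eq = G1 + G2. DC gain = G1(0) + G2(0) = 9/4 + 7/1 = 2.25 + 7 = 9.25.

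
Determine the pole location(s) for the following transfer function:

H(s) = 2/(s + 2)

Pole is where denominator = 0: s + 2 = 0, so s = -2.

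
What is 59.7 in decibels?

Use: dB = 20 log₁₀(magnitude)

dB = 20 log₁₀(59.7) = 35.5 dB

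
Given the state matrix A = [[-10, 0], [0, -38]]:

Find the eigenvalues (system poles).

For diagonal matrix, eigenvalues are diagonal entries: λ₁ = -10, λ₂ = -38.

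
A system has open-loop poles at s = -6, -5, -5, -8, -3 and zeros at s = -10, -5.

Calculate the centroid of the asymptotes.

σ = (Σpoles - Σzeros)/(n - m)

σ = (Σpoles - Σzeros)/(n - m) = (-27 - (-15))/(5 - 2) = -12/3 = -4.0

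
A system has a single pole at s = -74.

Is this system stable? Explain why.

Pole at s = -74 is in the left half-plane. Stable.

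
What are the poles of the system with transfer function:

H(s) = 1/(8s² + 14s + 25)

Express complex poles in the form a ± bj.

Discriminant = 14² - 4×8×25 = 196 - 800 = -604 < 0, so the poles are a complex conjugate pair s = (-14 ± j√604)/(2×8). Real part = -14/(2×8) = -14/16 = -0.875; imaginary part = ±√604/(2×8) ≈ 1.5360. Poles: s = -0.875 ± 1.5360j.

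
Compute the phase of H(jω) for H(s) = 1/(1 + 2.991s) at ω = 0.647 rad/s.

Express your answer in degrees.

Phase = -arctan(ωτ) = -arctan(0.647 × 2.991) = -62.7°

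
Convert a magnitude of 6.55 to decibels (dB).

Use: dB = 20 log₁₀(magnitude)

dB = 20 log₁₀(6.55) = 16.3 dB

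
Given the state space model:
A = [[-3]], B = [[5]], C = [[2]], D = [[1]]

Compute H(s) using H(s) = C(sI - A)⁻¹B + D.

(sI - A)⁻¹ = 1/(s + 3). H(s) = 2×5/(s + 3) + 1 = (s + 13)/(s + 3).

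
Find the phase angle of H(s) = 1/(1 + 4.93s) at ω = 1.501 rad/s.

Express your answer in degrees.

Phase = -arctan(ωτ) = -arctan(1.501 × 4.93) = -82.3°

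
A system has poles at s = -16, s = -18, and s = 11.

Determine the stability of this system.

Pole(s) at s = 11 are not in the left half-plane. System is unstable.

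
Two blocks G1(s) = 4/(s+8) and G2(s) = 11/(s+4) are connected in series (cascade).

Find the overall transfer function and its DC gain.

Series: multiply transfer functions. G_eq = 4/(s+8) × 11/(s+4) = 44/((s+8)(s+4)). DC gain = 44/(8×4) = 1.375.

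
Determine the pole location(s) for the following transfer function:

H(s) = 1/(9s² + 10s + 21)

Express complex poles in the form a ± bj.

Discriminant = 10² - 4×9×21 = 100 - 756 = -656 < 0, so the poles are a complex conjugate pair s = (-10 ± j√656)/(2×9). Real part = -10/(2×9) = -10/18 ≈ -0.5556; imaginary part = ±√656/(2×9) ≈ 1.4229. Poles: s = -0.5556 ± 1.4229j.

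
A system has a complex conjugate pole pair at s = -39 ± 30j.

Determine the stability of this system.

Real part of poles is -39 (< 0, left half-plane). Stable.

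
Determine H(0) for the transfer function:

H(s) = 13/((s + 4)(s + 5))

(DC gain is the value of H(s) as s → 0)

DC gain = H(0) = 13/(4 × 5) = 13/20 = 0.65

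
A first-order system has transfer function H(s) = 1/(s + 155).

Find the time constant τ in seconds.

For H(s) = 1/(s + 1/τ), the pole is at -1/τ = -155, so τ = 1/155 = 0.0065 s.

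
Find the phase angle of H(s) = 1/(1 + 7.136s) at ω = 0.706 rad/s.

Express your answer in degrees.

Phase = -arctan(ωτ) = -arctan(0.706 × 7.136) = -78.8°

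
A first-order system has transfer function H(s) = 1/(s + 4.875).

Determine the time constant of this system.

For H(s) = 1/(s + 1/τ), the pole is at -1/τ = -4.875, so τ = 1/4.875 = 0.2051 s.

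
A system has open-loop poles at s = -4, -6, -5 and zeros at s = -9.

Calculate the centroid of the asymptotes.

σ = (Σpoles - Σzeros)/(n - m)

σ = (Σpoles - Σzeros)/(n - m) = (-15 - (-9))/(3 - 1) = -6/2 = -3.0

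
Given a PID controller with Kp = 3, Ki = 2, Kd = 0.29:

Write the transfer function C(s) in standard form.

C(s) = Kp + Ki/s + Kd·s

Substituting values: C(s) = 3 + 2/s + 0.29s = (0.29s² + 3s + 2)/s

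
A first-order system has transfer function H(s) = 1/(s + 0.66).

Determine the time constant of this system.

For H(s) = 1/(s + 1/τ), the pole is at -1/τ = -0.66, so τ = 1/0.66 = 1.5152 s.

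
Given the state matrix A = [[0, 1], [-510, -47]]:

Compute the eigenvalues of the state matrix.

det(A - λI) = λ² - (-47)λ + 510 = (λ - (-30))(λ - (-17)). Eigenvalues: -30, -17.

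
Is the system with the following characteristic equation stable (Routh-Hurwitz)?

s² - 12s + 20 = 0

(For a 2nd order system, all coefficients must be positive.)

Coefficients: 1, -12, 20. b=-12 not positive, so system is unstable.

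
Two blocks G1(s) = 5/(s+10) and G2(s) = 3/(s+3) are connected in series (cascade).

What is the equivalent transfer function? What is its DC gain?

Series: multiply transfer functions. G_eq = 5/(s+10) × 3/(s+3) = 15/((s+10)(s+3)). DC gain = 15/(10×3) = 0.5.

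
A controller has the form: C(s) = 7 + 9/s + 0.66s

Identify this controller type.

This is a Proportional-Integral-Derivative (PID) controller.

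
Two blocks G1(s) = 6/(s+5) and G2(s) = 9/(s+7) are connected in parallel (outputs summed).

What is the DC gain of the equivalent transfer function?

Parallel: G_eq = G1 + G2. DC gain = G1(0) + G2(0) = 6/5 + 9/7 = 1.2 + 1.2857 = 2.4857.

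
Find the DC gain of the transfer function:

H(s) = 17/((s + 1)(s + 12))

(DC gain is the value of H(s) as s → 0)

DC gain = H(0) = 17/(1 × 12) = 17/12 = 1.4167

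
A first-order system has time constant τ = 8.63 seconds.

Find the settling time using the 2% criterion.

For first-order system, 2% settling time ≈ 4τ = 4 × 8.63 = 34.52 s.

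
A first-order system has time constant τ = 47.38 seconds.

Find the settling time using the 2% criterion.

For first-order system, 2% settling time ≈ 4τ = 4 × 47.38 = 189.52 s.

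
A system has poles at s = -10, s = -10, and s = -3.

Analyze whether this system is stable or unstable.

All poles are in the left half-plane. System is stable.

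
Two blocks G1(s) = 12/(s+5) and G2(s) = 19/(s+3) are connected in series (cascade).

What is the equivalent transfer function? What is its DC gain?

Series: multiply transfer functions. G_eq = 12/(s+5) × 19/(s+3) = 228/((s+5)(s+3)). DC gain = 228/(5×3) = 15.2.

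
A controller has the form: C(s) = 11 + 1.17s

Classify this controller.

This is a Proportional-Derivative (PD) controller.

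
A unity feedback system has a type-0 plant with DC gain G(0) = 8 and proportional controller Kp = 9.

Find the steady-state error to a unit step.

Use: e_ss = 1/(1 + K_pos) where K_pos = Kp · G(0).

K_pos = Kp · G(0) = 9 × 8 = 72. e_ss = 1/(1 + 72) = 0.0137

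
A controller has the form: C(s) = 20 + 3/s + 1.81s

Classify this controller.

This is a Proportional-Integral-Derivative (PID) controller.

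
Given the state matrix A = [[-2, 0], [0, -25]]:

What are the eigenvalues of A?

For diagonal matrix, eigenvalues are diagonal entries: λ₁ = -2, λ₂ = -25.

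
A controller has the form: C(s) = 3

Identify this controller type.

This is a Proportional (P) controller.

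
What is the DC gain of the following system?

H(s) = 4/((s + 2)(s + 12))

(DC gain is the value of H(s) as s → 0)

DC gain = H(0) = 4/(2 × 12) = 4/24 = 0.1667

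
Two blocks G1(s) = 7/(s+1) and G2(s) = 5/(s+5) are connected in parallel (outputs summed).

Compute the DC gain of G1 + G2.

Parallel: G_eq = G1 + G2. DC gain = G1(0) + G2(0) = 7/1 + 5/5 = 7 + 1 = 8.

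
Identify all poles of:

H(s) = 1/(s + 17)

Pole is where denominator = 0: s + 17 = 0, so s = -17.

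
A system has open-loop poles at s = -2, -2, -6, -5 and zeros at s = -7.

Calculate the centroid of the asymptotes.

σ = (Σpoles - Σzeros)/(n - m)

σ = (Σpoles - Σzeros)/(n - m) = (-15 - (-7))/(4 - 1) = -8/3 = -2.67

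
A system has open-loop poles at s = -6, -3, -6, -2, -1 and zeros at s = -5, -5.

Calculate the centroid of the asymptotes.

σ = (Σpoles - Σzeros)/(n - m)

σ = (Σpoles - Σzeros)/(n - m) = (-18 - (-10))/(5 - 2) = -8/3 = -2.67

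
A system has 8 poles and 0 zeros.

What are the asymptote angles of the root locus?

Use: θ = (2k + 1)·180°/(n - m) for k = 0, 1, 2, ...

n - m = 8 - 0 = 8. Angles: θk = (2k + 1)·180°/8 = 22.5°, 67.5°, 112.5°, 157.5°, 202.5°, 247.5°, 292.5°, 337.5°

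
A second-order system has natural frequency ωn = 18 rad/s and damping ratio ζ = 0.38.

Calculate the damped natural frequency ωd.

ωd = ωn√(1 - ζ²) = 18√(1 - 0.38²) = 16.65 rad/s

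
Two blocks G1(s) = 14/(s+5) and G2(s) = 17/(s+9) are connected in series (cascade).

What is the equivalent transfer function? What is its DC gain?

Series: multiply transfer functions. G_eq = 14/(s+5) × 17/(s+9) = 238/((s+5)(s+9)). DC gain = 238/(5×9) = 5.2889.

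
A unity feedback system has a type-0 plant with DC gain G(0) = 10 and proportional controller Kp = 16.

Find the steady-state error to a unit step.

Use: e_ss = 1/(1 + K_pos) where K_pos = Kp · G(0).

K_pos = Kp · G(0) = 16 × 10 = 160. e_ss = 1/(1 + 160) = 0.0062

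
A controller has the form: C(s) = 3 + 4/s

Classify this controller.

This is a Proportional-Integral (PI) controller.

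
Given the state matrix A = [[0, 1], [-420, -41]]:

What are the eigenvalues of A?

det(A - λI) = λ² - (-41)λ + 420 = (λ - (-20))(λ - (-21)). Eigenvalues: -20, -21.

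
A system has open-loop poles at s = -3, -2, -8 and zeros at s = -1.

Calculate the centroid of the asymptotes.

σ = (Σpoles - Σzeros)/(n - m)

σ = (Σpoles - Σzeros)/(n - m) = (-13 - (-1))/(3 - 1) = -12/2 = -6.0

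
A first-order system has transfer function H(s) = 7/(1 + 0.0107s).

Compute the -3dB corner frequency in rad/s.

Corner frequency = 1/τ = 1/0.0107 = 93.458 rad/s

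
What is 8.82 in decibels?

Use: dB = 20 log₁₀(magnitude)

dB = 20 log₁₀(8.82) = 18.9 dB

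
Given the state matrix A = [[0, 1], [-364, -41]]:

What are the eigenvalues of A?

det(A - λI) = λ² - (-41)λ + 364 = (λ - (-28))(λ - (-13)). Eigenvalues: -28, -13.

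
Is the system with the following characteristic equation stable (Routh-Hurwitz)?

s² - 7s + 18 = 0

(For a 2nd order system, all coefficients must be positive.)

Coefficients: 1, -7, 18. b=-7 not positive, so system is unstable.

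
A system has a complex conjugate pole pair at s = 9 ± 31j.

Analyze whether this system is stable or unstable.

Real part of poles is 9 (> 0, right half-plane). Unstable.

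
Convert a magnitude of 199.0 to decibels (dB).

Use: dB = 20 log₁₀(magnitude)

dB = 20 log₁₀(199.0) = 46.0 dB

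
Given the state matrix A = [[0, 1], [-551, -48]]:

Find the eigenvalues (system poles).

det(A - λI) = λ² - (-48)λ + 551 = (λ - (-29))(λ - (-19)). Eigenvalues: -29, -19.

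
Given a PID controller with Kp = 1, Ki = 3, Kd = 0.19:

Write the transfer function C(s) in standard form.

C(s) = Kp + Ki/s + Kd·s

Substituting values: C(s) = 1 + 3/s + 0.19s = (0.19s² + s + 3)/s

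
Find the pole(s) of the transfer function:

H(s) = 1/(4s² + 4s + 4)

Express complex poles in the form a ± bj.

Discriminant = 4² - 4×4×4 = 16 - 64 = -48 < 0, so the poles are a complex conjugate pair s = (-4 ± j√48)/(2×4). Real part = -4/(2×4) = -4/8 = -0.5; imaginary part = ±√48/(2×4) ≈ 0.8660. Poles: s = -0.5 ± 0.8660j.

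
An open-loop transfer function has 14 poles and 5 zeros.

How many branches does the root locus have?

Root locus has n branches where n = number of poles = 14.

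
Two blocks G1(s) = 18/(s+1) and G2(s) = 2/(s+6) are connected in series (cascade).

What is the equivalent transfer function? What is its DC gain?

Series: multiply transfer functions. G_eq = 18/(s+1) × 2/(s+6) = 36/((s+1)(s+6)). DC gain = 36/(1×6) = 6.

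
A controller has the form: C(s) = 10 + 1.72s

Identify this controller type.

This is a Proportional-Derivative (PD) controller.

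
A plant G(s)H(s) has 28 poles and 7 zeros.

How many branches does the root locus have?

Root locus has n branches where n = number of poles = 28.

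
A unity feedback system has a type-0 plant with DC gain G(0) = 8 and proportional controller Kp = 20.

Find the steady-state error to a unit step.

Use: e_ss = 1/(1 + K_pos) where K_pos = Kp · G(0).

K_pos = Kp · G(0) = 20 × 8 = 160. e_ss = 1/(1 + 160) = 0.0062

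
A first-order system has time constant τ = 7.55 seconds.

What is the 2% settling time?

For first-order system, 2% settling time ≈ 4τ = 4 × 7.55 = 30.2 s.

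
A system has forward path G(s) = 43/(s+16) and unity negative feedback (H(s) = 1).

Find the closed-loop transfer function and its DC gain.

T(s) = G/(1+GH) = [43/(s+16)] / [1 + 43/(s+16)] = 43/(s+16+43) = 43/(s+59). DC gain = 43/59 = 0.7288.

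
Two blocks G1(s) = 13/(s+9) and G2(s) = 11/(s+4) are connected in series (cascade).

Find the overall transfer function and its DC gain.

Series: multiply transfer functions. G_eq = 13/(s+9) × 11/(s+4) = 143/((s+9)(s+4)). DC gain = 143/(9×4) = 3.9722.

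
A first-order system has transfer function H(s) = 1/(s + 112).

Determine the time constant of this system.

For H(s) = 1/(s + 1/τ), the pole is at -1/τ = -112, so τ = 1/112 = 0.0089 s.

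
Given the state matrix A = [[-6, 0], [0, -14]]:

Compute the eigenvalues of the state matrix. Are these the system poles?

For diagonal matrix, eigenvalues are diagonal entries: λ₁ = -6, λ₂ = -14. Eigenvalues of A = system poles.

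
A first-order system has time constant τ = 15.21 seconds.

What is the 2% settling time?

For first-order system, 2% settling time ≈ 4τ = 4 × 15.21 = 60.84 s.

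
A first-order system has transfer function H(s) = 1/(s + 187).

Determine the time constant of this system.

For H(s) = 1/(s + 1/τ), the pole is at -1/τ = -187, so τ = 1/187 = 0.0053 s.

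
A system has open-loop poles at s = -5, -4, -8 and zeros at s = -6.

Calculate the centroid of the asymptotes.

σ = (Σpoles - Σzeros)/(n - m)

σ = (Σpoles - Σzeros)/(n - m) = (-17 - (-6))/(3 - 1) = -11/2 = -5.5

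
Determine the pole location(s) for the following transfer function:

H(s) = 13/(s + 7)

Pole is where denominator = 0: s + 7 = 0, so s = -7.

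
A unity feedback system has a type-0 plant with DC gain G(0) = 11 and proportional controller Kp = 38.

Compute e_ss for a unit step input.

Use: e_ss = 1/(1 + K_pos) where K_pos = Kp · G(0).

K_pos = Kp · G(0) = 38 × 11 = 418. e_ss = 1/(1 + 418) = 0.0024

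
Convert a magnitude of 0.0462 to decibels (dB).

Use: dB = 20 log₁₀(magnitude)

dB = 20 log₁₀(0.0462) = -26.7 dB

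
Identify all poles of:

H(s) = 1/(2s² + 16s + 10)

Discriminant = 16² - 4×2×10 = 256 - 80 = 176 > 0, so two distinct real poles. Using quadratic formula: s = (-16 ± √176)/(2×2) = (-16 ± √176)/4, with √176 ≈ 13.2665. s₁ ≈ -0.6834, s₂ ≈ -7.3166. Poles: s₁ = -0.6834, s₂ = -7.3166.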